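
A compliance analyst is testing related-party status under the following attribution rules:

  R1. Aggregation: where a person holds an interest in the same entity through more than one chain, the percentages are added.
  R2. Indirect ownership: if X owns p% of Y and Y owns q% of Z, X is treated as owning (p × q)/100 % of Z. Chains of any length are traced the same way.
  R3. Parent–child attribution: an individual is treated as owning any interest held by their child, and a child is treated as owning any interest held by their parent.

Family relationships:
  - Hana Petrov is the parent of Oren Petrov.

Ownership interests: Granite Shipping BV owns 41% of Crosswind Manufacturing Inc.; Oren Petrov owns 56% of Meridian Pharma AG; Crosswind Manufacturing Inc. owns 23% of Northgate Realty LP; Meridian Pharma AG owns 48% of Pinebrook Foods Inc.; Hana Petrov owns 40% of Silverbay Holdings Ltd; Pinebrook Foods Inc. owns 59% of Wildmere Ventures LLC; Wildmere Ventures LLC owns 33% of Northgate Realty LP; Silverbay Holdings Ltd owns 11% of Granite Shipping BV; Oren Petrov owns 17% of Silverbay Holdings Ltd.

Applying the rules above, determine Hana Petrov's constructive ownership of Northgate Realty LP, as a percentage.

5.824797%

By parent–child attribution (R3), Hana Petrov is treated as also owning Oren Petrov's interest in Silverbay Holdings Ltd, giving 40% + 17% = 57%.
By parent–child attribution (R3), Hana Petrov is treated as owning Oren Petrov's 56% interest in Meridian Pharma AG.
Chain via Silverbay Holdings Ltd → Granite Shipping BV → Crosswind Manufacturing Inc. (R2): 57% × 11% × 41% × 23% = 0.591261% of Northgate Realty LP.
Chain via Meridian Pharma AG → Pinebrook Foods Inc. → Wildmere Ventures LLC (R2): 56% × 48% × 59% × 33% = 5.233536% of Northgate Realty LP.
Aggregating (R1): 0.591261% + 5.233536% = 5.824797%.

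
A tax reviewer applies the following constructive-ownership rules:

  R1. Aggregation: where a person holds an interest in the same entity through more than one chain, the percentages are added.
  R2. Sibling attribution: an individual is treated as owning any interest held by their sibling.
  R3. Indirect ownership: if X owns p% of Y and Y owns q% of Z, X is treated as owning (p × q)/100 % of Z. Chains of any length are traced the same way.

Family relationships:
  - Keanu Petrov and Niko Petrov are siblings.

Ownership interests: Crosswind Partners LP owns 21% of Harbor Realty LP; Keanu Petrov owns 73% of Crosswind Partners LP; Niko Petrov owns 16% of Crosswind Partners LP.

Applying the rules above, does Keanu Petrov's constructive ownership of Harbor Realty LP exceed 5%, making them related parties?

Yes

By sibling attribution (R2), Keanu Petrov is treated as also owning Niko Petrov's interest in Crosswind Partners LP, giving 73% + 16% = 89%.
Chain via Crosswind Partners LP (R3): 89% × 21% = 18.69% of Harbor Realty LP.
18.69% exceeds the 5% threshold, so Keanu is a related party to Harbor Realty LP.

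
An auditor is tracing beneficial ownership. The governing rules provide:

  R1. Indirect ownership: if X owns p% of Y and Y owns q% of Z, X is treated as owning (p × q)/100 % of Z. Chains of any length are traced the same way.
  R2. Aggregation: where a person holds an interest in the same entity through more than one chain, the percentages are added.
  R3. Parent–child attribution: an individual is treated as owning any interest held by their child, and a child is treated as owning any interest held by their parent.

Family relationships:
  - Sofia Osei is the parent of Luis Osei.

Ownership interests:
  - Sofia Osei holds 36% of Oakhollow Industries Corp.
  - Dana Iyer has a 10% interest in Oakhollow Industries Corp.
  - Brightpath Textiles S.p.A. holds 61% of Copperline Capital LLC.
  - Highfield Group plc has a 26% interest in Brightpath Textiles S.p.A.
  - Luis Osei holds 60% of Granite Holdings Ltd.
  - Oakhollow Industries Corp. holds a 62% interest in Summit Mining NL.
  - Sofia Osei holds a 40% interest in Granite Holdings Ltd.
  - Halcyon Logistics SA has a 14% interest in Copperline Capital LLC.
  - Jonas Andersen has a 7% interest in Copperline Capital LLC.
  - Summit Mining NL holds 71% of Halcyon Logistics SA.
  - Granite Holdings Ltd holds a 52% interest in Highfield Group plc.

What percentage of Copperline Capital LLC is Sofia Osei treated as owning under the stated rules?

By parent–child attribution (R3), Sofia Osei is treated as also owning Luis Osei's interest in Granite Holdings Ltd, giving 40% + 60% = 100%.
Chain via Oakhollow Industries Corp. → Summit Mining NL → Halcyon Logistics SA (R1): 36% × 62% × 71% × 14% = 2.218608% of Copperline Capital LLC.
Chain via Granite Holdings Ltd → Highfield Group plc → Brightpath Textiles S.p.A. (R1): 100% × 52% × 26% × 61% = 8.2472% of Copperline Capital LLC.
Aggregating (R2): 2.218608% + 8.2472% = 10.465808%.

10.465808%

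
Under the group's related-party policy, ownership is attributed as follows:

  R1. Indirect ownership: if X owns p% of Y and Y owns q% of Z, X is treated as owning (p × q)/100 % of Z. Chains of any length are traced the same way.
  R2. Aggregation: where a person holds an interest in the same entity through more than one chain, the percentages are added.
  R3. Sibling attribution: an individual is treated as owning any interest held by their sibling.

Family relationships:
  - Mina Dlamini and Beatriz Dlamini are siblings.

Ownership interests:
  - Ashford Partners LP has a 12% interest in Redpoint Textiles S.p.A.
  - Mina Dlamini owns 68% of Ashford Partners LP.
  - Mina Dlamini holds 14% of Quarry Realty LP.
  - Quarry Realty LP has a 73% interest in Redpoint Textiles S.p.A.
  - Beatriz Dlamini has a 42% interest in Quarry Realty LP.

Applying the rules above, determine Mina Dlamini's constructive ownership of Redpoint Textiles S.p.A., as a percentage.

By sibling attribution (R3), Mina Dlamini is treated as also owning Beatriz Dlamini's interest in Quarry Realty LP, giving 14% + 42% = 56%.
Chain via Ashford Partners LP (R1): 68% × 12% = 8.16% of Redpoint Textiles S.p.A.
Chain via Quarry Realty LP (R1): 56% × 73% = 40.88% of Redpoint Textiles S.p.A.
Aggregating (R2): 8.16% + 40.88% = 49.04%.

49.04%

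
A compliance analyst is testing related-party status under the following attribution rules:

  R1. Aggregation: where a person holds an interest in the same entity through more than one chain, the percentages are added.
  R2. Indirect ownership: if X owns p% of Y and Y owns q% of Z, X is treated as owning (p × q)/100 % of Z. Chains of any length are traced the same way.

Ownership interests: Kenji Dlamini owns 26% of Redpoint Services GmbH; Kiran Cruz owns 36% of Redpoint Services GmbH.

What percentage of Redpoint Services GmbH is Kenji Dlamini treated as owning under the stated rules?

Direct interest in Redpoint Services GmbH: 26%.

26%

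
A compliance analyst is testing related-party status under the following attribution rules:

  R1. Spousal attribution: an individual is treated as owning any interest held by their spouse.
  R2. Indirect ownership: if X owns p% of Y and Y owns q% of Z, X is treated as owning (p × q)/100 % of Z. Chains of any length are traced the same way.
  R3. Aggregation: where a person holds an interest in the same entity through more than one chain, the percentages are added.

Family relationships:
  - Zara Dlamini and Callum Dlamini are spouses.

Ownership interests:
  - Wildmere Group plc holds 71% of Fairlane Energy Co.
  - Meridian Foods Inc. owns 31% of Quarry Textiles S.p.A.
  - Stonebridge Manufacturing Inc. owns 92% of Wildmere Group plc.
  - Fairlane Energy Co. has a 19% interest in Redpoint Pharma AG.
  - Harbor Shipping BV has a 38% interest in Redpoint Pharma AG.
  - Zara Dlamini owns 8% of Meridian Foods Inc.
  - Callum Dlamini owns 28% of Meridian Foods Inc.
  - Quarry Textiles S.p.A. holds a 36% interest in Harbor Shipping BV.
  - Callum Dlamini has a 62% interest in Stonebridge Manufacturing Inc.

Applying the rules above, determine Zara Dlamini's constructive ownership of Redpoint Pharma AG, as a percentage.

9.221384%

By spousal attribution (R1), Zara Dlamini is treated as also owning Callum Dlamini's interest in Meridian Foods Inc, giving 8% + 28% = 36%.
By spousal attribution (R1), Zara Dlamini is treated as owning Callum Dlamini's 62% interest in Stonebridge Manufacturing Inc.
Chain via Meridian Foods Inc. → Quarry Textiles S.p.A. → Harbor Shipping BV (R2): 36% × 31% × 36% × 38% = 1.526688% of Redpoint Pharma AG.
Chain via Stonebridge Manufacturing Inc. → Wildmere Group plc → Fairlane Energy Co. (R2): 62% × 92% × 71% × 19% = 7.694696% of Redpoint Pharma AG.
Aggregating (R3): 1.526688% + 7.694696% = 9.221384%.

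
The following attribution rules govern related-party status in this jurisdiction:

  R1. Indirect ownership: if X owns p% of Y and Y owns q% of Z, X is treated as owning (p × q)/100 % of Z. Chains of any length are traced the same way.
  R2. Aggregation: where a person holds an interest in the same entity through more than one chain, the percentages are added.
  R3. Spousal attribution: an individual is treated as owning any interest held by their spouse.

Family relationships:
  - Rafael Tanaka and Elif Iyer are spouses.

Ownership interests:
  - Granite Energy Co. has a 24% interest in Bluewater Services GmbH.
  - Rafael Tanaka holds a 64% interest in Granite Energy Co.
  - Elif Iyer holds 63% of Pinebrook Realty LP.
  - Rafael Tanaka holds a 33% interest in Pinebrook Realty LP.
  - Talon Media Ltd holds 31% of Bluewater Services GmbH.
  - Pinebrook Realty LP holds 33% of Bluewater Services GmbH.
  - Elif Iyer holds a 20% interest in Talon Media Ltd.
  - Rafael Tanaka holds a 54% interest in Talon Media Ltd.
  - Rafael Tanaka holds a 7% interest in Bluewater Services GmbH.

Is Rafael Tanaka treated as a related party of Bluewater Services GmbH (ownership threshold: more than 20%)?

By spousal attribution (R3), Rafael Tanaka is treated as also owning Elif Iyer's interest in Pinebrook Realty LP, giving 33% + 63% = 96%.
By spousal attribution (R3), Rafael Tanaka is treated as also owning Elif Iyer's interest in Talon Media Ltd, giving 54% + 20% = 74%.
Chain via Pinebrook Realty LP (R1): 96% × 33% = 31.68% of Bluewater Services GmbH.
Chain via Talon Media Ltd (R1): 74% × 31% = 22.94% of Bluewater Services GmbH.
Chain via Granite Energy Co. (R1): 64% × 24% = 15.36% of Bluewater Services GmbH.
Direct interest in Bluewater Services GmbH: 7%.
Aggregating (R2): 31.68% + 22.94% + 15.36% + 7% = 76.98%.
76.98% exceeds the 20% threshold, so Rafael is a related party to Bluewater Services GmbH.

Yes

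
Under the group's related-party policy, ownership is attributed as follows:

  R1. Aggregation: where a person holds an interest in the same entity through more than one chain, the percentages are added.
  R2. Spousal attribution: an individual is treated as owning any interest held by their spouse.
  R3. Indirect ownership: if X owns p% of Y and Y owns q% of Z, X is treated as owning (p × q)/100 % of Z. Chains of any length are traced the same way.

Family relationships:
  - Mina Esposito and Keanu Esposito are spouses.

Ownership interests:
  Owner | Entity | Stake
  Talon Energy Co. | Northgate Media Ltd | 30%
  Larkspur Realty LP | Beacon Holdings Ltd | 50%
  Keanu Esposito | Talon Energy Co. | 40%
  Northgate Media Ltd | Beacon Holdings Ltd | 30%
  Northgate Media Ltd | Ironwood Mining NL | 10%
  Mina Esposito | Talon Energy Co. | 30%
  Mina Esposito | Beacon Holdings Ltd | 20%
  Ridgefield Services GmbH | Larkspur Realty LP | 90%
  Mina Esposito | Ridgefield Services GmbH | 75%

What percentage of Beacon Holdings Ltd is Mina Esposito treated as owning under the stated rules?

60.05%

By spousal attribution (R2), Mina Esposito is treated as also owning Keanu Esposito's interest in Talon Energy Co, giving 30% + 40% = 70%.
Chain via Talon Energy Co. → Northgate Media Ltd (R3): 70% × 30% × 30% = 6.3% of Beacon Holdings Ltd.
Chain via Ridgefield Services GmbH → Larkspur Realty LP (R3): 75% × 90% × 50% = 33.75% of Beacon Holdings Ltd.
Direct interest in Beacon Holdings Ltd: 20%.
Aggregating (R1): 6.3% + 33.75% + 20% = 60.05%.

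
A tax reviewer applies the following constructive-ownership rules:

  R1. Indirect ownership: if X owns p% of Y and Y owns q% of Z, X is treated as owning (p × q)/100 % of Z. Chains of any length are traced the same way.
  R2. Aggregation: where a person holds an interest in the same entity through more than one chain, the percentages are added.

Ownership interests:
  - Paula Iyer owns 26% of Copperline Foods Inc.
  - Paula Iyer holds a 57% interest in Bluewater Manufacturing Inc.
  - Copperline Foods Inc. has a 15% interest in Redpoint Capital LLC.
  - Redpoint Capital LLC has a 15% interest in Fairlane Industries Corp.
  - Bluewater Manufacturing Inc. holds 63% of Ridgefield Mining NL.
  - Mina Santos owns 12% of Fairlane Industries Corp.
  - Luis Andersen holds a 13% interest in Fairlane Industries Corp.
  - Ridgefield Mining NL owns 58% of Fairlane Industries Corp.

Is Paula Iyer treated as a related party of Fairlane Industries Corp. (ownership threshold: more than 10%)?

Yes

Chain via Bluewater Manufacturing Inc. → Ridgefield Mining NL (R1): 57% × 63% × 58% = 20.8278% of Fairlane Industries Corp.
Chain via Copperline Foods Inc. → Redpoint Capital LLC (R1): 26% × 15% × 15% = 0.585% of Fairlane Industries Corp.
Aggregating (R2): 20.8278% + 0.585% = 21.4128%.
21.4128% exceeds the 10% threshold, so Paula is a related party to Fairlane Industries Corp.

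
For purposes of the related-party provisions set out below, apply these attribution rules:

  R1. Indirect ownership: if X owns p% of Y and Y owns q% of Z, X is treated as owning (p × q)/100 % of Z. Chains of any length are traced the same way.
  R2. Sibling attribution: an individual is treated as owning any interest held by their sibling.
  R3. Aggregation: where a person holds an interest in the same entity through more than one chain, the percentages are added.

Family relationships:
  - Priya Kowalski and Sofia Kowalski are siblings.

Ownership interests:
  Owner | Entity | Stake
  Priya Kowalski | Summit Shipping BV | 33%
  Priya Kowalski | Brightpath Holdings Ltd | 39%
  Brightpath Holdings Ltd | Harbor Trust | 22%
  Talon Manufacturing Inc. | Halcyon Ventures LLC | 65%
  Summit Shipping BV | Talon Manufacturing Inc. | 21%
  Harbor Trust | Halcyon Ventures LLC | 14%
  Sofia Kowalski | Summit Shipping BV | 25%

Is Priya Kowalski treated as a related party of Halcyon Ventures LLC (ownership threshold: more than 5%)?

By sibling attribution (R2), Priya Kowalski is treated as also owning Sofia Kowalski's interest in Summit Shipping BV, giving 33% + 25% = 58%.
Chain via Summit Shipping BV → Talon Manufacturing Inc. (R1): 58% × 21% × 65% = 7.917% of Halcyon Ventures LLC.
Chain via Brightpath Holdings Ltd → Harbor Trust (R1): 39% × 22% × 14% = 1.2012% of Halcyon Ventures LLC.
Aggregating (R3): 7.917% + 1.2012% = 9.1182%.
9.1182% exceeds the 5% threshold, so Priya is a related party to Halcyon Ventures LLC.

Yes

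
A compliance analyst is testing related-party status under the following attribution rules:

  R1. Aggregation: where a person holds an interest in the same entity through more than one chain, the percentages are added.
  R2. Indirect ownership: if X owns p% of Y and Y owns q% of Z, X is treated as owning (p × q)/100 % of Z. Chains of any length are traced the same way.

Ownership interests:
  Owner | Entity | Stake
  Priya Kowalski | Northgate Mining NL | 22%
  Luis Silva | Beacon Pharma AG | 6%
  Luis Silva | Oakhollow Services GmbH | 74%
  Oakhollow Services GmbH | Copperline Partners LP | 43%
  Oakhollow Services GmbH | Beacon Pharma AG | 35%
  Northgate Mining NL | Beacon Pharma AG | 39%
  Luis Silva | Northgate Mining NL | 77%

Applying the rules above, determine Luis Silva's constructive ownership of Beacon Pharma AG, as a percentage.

61.93%

Chain via Oakhollow Services GmbH (R2): 74% × 35% = 25.9% of Beacon Pharma AG.
Chain via Northgate Mining NL (R2): 77% × 39% = 30.03% of Beacon Pharma AG.
Direct interest in Beacon Pharma AG: 6%.
Aggregating (R1): 25.9% + 30.03% + 6% = 61.93%.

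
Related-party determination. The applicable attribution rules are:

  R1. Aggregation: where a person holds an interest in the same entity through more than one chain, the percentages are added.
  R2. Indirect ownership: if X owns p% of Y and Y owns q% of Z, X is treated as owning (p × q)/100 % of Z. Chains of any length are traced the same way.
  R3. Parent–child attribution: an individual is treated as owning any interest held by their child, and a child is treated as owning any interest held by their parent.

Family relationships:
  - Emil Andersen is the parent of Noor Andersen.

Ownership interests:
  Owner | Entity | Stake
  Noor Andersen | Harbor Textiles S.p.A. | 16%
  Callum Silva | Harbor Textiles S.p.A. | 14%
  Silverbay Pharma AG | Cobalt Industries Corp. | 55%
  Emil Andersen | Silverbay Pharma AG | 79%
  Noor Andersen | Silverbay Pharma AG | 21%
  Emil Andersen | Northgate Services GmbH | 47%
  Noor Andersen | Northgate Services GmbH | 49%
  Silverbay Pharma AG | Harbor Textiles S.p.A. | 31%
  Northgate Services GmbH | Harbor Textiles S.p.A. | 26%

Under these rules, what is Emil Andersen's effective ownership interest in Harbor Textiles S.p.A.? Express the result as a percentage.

71.96%

By parent–child attribution (R3), Emil Andersen is treated as also owning Noor Andersen's interest in Northgate Services GmbH, giving 47% + 49% = 96%.
By parent–child attribution (R3), Emil Andersen is treated as also owning Noor Andersen's interest in Silverbay Pharma AG, giving 79% + 21% = 100%.
By parent–child attribution (R3), Emil Andersen is treated as owning Noor Andersen's 16% interest in Harbor Textiles S.p.A.
Chain via Northgate Services GmbH (R2): 96% × 26% = 24.96% of Harbor Textiles S.p.A.
Chain via Silverbay Pharma AG (R2): 100% × 31% = 31% of Harbor Textiles S.p.A.
Direct interest in Harbor Textiles S.p.A: 16%.
Aggregating (R1): 24.96% + 31% + 16% = 71.96%.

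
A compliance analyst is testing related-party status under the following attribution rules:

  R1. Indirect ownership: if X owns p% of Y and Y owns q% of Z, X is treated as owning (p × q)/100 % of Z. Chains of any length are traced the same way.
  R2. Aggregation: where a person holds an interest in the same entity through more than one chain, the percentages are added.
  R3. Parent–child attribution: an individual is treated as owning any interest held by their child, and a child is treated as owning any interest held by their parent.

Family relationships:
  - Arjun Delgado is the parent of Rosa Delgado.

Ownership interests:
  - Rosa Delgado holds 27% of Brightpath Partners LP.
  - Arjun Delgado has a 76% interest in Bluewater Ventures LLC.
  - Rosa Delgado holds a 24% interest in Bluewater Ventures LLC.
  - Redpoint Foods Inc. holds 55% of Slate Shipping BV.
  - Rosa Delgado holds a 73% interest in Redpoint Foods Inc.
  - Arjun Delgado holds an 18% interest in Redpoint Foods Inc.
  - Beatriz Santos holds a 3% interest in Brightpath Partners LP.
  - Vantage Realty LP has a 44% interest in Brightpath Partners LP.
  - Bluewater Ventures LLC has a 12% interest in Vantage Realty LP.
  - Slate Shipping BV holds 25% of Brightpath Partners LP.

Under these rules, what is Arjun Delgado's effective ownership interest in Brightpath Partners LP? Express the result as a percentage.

44.7925%

By parent–child attribution (R3), Arjun Delgado is treated as also owning Rosa Delgado's interest in Bluewater Ventures LLC, giving 76% + 24% = 100%.
By parent–child attribution (R3), Arjun Delgado is treated as also owning Rosa Delgado's interest in Redpoint Foods Inc, giving 18% + 73% = 91%.
By parent–child attribution (R3), Arjun Delgado is treated as owning Rosa Delgado's 27% interest in Brightpath Partners LP.
Chain via Bluewater Ventures LLC → Vantage Realty LP (R1): 100% × 12% × 44% = 5.28% of Brightpath Partners LP.
Chain via Redpoint Foods Inc. → Slate Shipping BV (R1): 91% × 55% × 25% = 12.5125% of Brightpath Partners LP.
Direct interest in Brightpath Partners LP: 27%.
Aggregating (R2): 5.28% + 12.5125% + 27% = 44.7925%.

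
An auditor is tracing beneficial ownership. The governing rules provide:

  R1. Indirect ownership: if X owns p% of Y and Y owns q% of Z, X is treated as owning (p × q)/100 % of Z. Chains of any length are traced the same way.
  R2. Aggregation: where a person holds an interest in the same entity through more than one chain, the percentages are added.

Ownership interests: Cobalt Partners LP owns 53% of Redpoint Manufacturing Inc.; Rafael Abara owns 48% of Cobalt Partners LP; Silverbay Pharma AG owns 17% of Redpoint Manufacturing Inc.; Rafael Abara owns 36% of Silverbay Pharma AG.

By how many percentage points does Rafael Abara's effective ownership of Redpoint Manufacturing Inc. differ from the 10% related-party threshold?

21.56

Chain via Cobalt Partners LP (R1): 48% × 53% = 25.44% of Redpoint Manufacturing Inc.
Chain via Silverbay Pharma AG (R1): 36% × 17% = 6.12% of Redpoint Manufacturing Inc.
Aggregating (R2): 25.44% + 6.12% = 31.56%.
31.56% exceeds the 10% threshold by 21.56 percentage points.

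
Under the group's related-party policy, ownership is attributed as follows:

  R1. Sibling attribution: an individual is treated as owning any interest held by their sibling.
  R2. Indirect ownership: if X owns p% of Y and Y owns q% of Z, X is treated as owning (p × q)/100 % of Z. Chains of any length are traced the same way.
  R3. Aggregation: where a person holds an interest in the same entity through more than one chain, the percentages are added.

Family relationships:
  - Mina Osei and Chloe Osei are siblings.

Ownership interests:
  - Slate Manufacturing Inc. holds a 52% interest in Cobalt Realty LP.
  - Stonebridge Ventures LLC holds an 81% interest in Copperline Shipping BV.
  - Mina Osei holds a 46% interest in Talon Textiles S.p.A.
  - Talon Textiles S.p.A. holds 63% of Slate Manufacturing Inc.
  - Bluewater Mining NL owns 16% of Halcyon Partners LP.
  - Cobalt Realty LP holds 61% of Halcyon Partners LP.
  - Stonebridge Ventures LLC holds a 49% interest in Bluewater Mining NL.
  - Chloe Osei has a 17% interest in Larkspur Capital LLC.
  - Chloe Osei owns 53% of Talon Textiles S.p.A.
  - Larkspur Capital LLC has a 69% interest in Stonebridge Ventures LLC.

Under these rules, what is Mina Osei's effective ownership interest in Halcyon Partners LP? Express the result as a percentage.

20.703396%

By sibling attribution (R1), Mina Osei is treated as also owning Chloe Osei's interest in Talon Textiles S.p.A, giving 46% + 53% = 99%.
By sibling attribution (R1), Mina Osei is treated as owning Chloe Osei's 17% interest in Larkspur Capital LLC.
Chain via Talon Textiles S.p.A. → Slate Manufacturing Inc. → Cobalt Realty LP (R2): 99% × 63% × 52% × 61% = 19.783764% of Halcyon Partners LP.
Chain via Larkspur Capital LLC → Stonebridge Ventures LLC → Bluewater Mining NL (R2): 17% × 69% × 49% × 16% = 0.919632% of Halcyon Partners LP.
Aggregating (R3): 19.783764% + 0.919632% = 20.703396%.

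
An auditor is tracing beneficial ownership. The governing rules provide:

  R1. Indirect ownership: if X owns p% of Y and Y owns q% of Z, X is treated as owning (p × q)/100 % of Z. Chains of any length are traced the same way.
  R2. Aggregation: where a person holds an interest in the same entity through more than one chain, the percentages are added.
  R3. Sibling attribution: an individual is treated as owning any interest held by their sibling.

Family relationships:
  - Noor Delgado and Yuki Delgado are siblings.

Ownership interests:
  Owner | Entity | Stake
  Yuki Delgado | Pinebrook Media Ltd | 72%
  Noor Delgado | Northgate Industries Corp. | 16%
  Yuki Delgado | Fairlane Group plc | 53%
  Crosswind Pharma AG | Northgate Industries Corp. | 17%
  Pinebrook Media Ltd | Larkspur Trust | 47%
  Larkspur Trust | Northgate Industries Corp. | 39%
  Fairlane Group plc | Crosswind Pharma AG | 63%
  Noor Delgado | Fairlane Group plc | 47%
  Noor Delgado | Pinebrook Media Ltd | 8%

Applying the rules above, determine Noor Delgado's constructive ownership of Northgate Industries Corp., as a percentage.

41.374%

By sibling attribution (R3), Noor Delgado is treated as also owning Yuki Delgado's interest in Pinebrook Media Ltd, giving 8% + 72% = 80%.
By sibling attribution (R3), Noor Delgado is treated as also owning Yuki Delgado's interest in Fairlane Group plc, giving 47% + 53% = 100%.
Chain via Pinebrook Media Ltd → Larkspur Trust (R1): 80% × 47% × 39% = 14.664% of Northgate Industries Corp.
Chain via Fairlane Group plc → Crosswind Pharma AG (R1): 100% × 63% × 17% = 10.71% of Northgate Industries Corp.
Direct interest in Northgate Industries Corp: 16%.
Aggregating (R2): 14.664% + 10.71% + 16% = 41.374%.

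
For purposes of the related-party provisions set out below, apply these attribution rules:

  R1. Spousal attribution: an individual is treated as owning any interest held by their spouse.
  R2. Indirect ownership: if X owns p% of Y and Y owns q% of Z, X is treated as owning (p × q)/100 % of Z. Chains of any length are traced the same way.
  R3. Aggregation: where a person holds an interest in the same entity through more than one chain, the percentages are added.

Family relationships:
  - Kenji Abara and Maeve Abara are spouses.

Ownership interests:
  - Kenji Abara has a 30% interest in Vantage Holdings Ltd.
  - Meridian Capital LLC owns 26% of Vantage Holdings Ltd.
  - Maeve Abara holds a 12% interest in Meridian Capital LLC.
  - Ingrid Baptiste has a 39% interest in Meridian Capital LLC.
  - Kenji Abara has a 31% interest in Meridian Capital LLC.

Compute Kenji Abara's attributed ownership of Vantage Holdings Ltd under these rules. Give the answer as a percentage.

41.18%

By spousal attribution (R1), Kenji Abara is treated as also owning Maeve Abara's interest in Meridian Capital LLC, giving 31% + 12% = 43%.
Chain via Meridian Capital LLC (R2): 43% × 26% = 11.18% of Vantage Holdings Ltd.
Direct interest in Vantage Holdings Ltd: 30%.
Aggregating (R3): 11.18% + 30% = 41.18%.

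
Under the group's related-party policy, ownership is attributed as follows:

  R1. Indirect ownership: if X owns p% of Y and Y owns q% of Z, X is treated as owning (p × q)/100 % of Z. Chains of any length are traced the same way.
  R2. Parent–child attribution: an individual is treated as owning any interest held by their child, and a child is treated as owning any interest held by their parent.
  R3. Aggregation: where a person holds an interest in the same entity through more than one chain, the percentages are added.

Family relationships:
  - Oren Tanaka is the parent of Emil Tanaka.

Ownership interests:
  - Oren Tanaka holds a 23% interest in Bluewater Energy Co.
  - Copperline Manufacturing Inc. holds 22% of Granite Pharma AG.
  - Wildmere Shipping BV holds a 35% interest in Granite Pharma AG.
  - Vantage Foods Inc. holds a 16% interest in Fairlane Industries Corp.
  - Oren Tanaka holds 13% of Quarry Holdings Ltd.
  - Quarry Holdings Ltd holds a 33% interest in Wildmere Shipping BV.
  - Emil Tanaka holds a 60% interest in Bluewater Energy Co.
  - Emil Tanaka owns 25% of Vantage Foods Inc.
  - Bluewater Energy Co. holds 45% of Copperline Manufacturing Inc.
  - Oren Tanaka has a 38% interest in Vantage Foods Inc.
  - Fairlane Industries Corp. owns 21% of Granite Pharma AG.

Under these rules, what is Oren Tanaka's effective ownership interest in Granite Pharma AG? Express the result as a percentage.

By parent–child attribution (R2), Oren Tanaka is treated as also owning Emil Tanaka's interest in Vantage Foods Inc, giving 38% + 25% = 63%.
By parent–child attribution (R2), Oren Tanaka is treated as also owning Emil Tanaka's interest in Bluewater Energy Co, giving 23% + 60% = 83%.
Chain via Quarry Holdings Ltd → Wildmere Shipping BV (R1): 13% × 33% × 35% = 1.5015% of Granite Pharma AG.
Chain via Vantage Foods Inc. → Fairlane Industries Corp. (R1): 63% × 16% × 21% = 2.1168% of Granite Pharma AG.
Chain via Bluewater Energy Co. → Copperline Manufacturing Inc. (R1): 83% × 45% × 22% = 8.217% of Granite Pharma AG.
Aggregating (R3): 1.5015% + 2.1168% + 8.217% = 11.8353%.

11.8353%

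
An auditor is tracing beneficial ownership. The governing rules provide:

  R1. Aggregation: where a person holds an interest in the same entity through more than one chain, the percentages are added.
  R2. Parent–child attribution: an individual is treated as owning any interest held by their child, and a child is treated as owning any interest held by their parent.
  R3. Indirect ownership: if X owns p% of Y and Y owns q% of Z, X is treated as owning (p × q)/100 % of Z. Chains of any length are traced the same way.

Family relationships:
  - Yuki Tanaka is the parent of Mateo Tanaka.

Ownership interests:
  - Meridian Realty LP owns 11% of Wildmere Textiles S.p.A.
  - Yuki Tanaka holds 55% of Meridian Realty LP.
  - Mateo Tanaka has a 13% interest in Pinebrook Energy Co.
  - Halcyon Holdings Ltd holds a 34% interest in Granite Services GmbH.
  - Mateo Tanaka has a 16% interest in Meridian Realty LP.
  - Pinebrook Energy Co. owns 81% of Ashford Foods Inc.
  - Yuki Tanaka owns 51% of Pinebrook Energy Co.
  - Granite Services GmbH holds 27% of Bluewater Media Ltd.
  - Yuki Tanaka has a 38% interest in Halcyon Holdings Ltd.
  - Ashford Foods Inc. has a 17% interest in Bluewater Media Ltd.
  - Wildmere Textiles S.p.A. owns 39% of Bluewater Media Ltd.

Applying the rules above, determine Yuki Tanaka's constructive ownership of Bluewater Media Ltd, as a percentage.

By parent–child attribution (R2), Yuki Tanaka is treated as also owning Mateo Tanaka's interest in Pinebrook Energy Co, giving 51% + 13% = 64%.
By parent–child attribution (R2), Yuki Tanaka is treated as also owning Mateo Tanaka's interest in Meridian Realty LP, giving 55% + 16% = 71%.
Chain via Pinebrook Energy Co. → Ashford Foods Inc. (R3): 64% × 81% × 17% = 8.8128% of Bluewater Media Ltd.
Chain via Halcyon Holdings Ltd → Granite Services GmbH (R3): 38% × 34% × 27% = 3.4884% of Bluewater Media Ltd.
Chain via Meridian Realty LP → Wildmere Textiles S.p.A. (R3): 71% × 11% × 39% = 3.0459% of Bluewater Media Ltd.
Aggregating (R1): 8.8128% + 3.4884% + 3.0459% = 15.3471%.

15.3471%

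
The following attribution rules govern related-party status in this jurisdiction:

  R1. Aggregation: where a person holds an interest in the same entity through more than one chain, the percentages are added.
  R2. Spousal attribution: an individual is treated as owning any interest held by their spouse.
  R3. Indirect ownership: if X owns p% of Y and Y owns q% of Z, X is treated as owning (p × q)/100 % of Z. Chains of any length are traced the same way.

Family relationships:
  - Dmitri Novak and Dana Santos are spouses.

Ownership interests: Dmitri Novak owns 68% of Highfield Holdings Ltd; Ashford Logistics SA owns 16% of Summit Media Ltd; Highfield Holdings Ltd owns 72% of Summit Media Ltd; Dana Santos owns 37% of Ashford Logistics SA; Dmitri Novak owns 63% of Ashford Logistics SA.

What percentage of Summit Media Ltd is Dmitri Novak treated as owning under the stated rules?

64.96%

By spousal attribution (R2), Dmitri Novak is treated as also owning Dana Santos's interest in Ashford Logistics SA, giving 63% + 37% = 100%.
Chain via Ashford Logistics SA (R3): 100% × 16% = 16% of Summit Media Ltd.
Chain via Highfield Holdings Ltd (R3): 68% × 72% = 48.96% of Summit Media Ltd.
Aggregating (R1): 16% + 48.96% = 64.96%.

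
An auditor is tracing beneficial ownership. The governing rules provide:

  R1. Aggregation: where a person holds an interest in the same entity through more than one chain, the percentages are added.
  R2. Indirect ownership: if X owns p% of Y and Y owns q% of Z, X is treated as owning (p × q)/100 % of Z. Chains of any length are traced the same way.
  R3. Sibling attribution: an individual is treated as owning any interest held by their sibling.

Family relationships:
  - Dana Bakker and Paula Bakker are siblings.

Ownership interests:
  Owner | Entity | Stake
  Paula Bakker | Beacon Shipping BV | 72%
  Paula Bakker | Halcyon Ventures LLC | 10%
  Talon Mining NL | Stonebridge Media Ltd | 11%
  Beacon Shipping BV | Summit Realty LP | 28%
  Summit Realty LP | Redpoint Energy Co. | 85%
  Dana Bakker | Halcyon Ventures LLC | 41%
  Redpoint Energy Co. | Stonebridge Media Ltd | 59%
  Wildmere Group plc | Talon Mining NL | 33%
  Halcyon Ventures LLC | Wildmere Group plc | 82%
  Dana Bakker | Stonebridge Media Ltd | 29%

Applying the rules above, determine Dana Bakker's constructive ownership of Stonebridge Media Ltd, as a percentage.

40.628306%

By sibling attribution (R3), Dana Bakker is treated as also owning Paula Bakker's interest in Halcyon Ventures LLC, giving 41% + 10% = 51%.
By sibling attribution (R3), Dana Bakker is treated as owning Paula Bakker's 72% interest in Beacon Shipping BV.
Chain via Halcyon Ventures LLC → Wildmere Group plc → Talon Mining NL (R2): 51% × 82% × 33% × 11% = 1.518066% of Stonebridge Media Ltd.
Direct interest in Stonebridge Media Ltd: 29%.
Chain via Beacon Shipping BV → Summit Realty LP → Redpoint Energy Co. (R2): 72% × 28% × 85% × 59% = 10.11024% of Stonebridge Media Ltd.
Aggregating (R1): 1.518066% + 29% + 10.11024% = 40.628306%.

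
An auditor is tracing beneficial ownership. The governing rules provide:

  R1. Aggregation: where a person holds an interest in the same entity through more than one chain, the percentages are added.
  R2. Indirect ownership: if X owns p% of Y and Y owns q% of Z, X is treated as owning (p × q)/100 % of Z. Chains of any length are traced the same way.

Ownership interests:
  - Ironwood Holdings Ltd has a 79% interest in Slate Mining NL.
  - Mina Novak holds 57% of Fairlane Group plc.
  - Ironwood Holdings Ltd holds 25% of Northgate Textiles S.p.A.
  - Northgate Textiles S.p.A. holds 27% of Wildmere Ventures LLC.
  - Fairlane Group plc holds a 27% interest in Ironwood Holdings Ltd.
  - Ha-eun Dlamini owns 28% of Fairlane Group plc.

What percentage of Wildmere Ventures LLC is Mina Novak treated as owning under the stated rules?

1.038825%

Chain via Fairlane Group plc → Ironwood Holdings Ltd → Northgate Textiles S.p.A. (R2): 57% × 27% × 25% × 27% = 1.038825% of Wildmere Ventures LLC.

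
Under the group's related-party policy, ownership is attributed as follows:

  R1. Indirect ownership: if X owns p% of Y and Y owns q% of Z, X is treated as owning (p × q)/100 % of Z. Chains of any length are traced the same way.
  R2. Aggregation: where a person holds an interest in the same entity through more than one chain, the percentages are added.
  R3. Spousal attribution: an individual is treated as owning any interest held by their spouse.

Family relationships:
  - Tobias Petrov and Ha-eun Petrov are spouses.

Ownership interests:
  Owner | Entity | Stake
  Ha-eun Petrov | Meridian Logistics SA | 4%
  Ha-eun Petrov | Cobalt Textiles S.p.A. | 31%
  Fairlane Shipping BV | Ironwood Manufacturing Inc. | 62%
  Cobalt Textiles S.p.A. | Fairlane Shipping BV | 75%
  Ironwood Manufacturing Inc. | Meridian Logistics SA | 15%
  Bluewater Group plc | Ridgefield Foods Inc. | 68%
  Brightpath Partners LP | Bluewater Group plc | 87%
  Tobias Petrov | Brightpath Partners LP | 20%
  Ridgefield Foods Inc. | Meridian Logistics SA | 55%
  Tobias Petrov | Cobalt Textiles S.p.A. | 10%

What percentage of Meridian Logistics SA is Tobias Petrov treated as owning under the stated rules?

By spousal attribution (R3), Tobias Petrov is treated as also owning Ha-eun Petrov's interest in Cobalt Textiles S.p.A, giving 10% + 31% = 41%.
By spousal attribution (R3), Tobias Petrov is treated as owning Ha-eun Petrov's 4% interest in Meridian Logistics SA.
Chain via Cobalt Textiles S.p.A. → Fairlane Shipping BV → Ironwood Manufacturing Inc. (R1): 41% × 75% × 62% × 15% = 2.85975% of Meridian Logistics SA.
Chain via Brightpath Partners LP → Bluewater Group plc → Ridgefield Foods Inc. (R1): 20% × 87% × 68% × 55% = 6.5076% of Meridian Logistics SA.
Direct interest in Meridian Logistics SA: 4%.
Aggregating (R2): 2.85975% + 6.5076% + 4% = 13.36735%.

13.36735%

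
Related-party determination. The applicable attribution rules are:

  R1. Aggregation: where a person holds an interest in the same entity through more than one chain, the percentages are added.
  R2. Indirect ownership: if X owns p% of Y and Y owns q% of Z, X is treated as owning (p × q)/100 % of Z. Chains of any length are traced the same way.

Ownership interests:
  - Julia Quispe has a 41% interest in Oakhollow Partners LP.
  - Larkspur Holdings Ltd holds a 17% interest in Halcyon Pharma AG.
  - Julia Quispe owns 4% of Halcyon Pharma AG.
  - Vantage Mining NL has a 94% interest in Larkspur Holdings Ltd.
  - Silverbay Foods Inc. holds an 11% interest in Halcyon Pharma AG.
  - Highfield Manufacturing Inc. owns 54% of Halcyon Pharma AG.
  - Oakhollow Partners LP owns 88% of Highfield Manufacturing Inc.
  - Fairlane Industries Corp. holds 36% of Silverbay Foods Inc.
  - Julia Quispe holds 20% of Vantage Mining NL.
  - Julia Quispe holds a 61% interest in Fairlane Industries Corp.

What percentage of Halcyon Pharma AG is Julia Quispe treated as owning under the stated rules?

Chain via Oakhollow Partners LP → Highfield Manufacturing Inc. (R2): 41% × 88% × 54% = 19.4832% of Halcyon Pharma AG.
Chain via Fairlane Industries Corp. → Silverbay Foods Inc. (R2): 61% × 36% × 11% = 2.4156% of Halcyon Pharma AG.
Chain via Vantage Mining NL → Larkspur Holdings Ltd (R2): 20% × 94% × 17% = 3.196% of Halcyon Pharma AG.
Direct interest in Halcyon Pharma AG: 4%.
Aggregating (R1): 19.4832% + 2.4156% + 3.196% + 4% = 29.0948%.

29.0948%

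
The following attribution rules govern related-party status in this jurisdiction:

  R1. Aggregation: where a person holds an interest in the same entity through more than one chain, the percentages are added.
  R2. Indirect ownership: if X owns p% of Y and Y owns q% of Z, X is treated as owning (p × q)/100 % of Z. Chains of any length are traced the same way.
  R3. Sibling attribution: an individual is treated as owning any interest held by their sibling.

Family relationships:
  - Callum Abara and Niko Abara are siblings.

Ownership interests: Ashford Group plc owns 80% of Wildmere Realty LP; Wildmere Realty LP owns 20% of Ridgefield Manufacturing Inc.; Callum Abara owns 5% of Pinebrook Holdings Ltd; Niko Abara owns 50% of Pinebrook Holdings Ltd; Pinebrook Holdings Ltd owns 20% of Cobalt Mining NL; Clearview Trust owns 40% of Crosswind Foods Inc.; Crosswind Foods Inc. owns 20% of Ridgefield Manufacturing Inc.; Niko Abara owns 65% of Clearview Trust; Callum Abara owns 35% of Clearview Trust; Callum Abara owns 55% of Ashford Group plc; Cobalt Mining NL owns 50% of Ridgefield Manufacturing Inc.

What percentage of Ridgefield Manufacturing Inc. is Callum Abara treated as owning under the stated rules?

By sibling attribution (R3), Callum Abara is treated as also owning Niko Abara's interest in Pinebrook Holdings Ltd, giving 5% + 50% = 55%.
By sibling attribution (R3), Callum Abara is treated as also owning Niko Abara's interest in Clearview Trust, giving 35% + 65% = 100%.
Chain via Pinebrook Holdings Ltd → Cobalt Mining NL (R2): 55% × 20% × 50% = 5.5% of Ridgefield Manufacturing Inc.
Chain via Clearview Trust → Crosswind Foods Inc. (R2): 100% × 40% × 20% = 8% of Ridgefield Manufacturing Inc.
Chain via Ashford Group plc → Wildmere Realty LP (R2): 55% × 80% × 20% = 8.8% of Ridgefield Manufacturing Inc.
Aggregating (R1): 5.5% + 8% + 8.8% = 22.3%.

22.3%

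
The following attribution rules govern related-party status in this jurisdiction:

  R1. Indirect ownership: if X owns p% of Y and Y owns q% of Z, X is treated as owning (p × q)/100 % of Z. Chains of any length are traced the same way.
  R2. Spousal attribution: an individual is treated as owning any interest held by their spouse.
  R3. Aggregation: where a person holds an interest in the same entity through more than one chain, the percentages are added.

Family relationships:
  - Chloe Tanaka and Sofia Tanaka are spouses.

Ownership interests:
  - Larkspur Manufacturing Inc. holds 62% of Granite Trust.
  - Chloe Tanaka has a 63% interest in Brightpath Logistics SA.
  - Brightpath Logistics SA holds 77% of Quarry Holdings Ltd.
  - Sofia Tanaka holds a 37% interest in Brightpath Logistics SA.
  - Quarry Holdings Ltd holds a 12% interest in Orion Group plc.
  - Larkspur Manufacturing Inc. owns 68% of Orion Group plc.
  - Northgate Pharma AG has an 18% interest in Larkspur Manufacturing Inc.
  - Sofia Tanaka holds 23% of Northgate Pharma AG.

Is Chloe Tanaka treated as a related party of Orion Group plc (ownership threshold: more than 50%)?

By spousal attribution (R2), Chloe Tanaka is treated as also owning Sofia Tanaka's interest in Brightpath Logistics SA, giving 63% + 37% = 100%.
By spousal attribution (R2), Chloe Tanaka is treated as owning Sofia Tanaka's 23% interest in Northgate Pharma AG.
Chain via Brightpath Logistics SA → Quarry Holdings Ltd (R1): 100% × 77% × 12% = 9.24% of Orion Group plc.
Chain via Northgate Pharma AG → Larkspur Manufacturing Inc. (R1): 23% × 18% × 68% = 2.8152% of Orion Group plc.
Aggregating (R3): 9.24% + 2.8152% = 12.0552%.
12.0552% does not exceed the 50% threshold, so Chloe is not a related party to Orion Group plc.

No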